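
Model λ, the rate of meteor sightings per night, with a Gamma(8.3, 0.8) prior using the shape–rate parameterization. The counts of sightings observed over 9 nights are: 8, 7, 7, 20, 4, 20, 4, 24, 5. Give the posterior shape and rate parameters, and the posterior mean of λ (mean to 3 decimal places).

Total count ∑xᵢ = 99 over n = 9 nights.
Gamma is conjugate to the Poisson likelihood: posterior is Gamma(shape = 8.3+99 = 107.3, rate = 0.8+9 = 9.8).
E[λ | data] = 107.3/9.8 = 10.949.

Posterior: Gamma(shape=107.3, rate=9.8); mean ≈ 10.949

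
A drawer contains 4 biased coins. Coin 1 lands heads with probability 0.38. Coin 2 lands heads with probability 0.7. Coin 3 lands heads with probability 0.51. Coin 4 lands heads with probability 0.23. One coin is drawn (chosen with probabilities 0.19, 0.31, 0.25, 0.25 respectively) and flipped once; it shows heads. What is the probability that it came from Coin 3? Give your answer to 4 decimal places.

P(heads|C1) = 0.38; P(heads|C2) = 0.7; P(heads|C3) = 0.51; P(heads|C4) = 0.23.
Prior × likelihood for each source: 0.19·0.38=0.07220, 0.31·0.7=0.2170, 0.25·0.51=0.1275, 0.25·0.23=0.05750. Summing gives P(heads) = 0.47420.
P(Coin 3 | heads) = 0.1275 / 0.47420 = 0.2689.

Posterior probability ≈ 0.2689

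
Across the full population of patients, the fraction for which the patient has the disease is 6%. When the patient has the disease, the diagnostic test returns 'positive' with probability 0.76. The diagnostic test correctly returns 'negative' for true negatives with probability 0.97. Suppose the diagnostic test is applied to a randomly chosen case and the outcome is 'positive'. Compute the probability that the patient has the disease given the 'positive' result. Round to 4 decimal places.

Let H be the event that the patient has the disease. P(H) = 0.06, so P(¬H) = 0.94. With E the 'positive' result, P(E|H) = 0.76 and P(E|¬H) = 0.03.
P(E) = 0.76·0.06 + 0.03·0.94 = 0.045600 + 0.028200 = 0.073800.
By Bayes' theorem, P(H|E) = 0.045600 / 0.073800 = 0.6179.

P(H | E) ≈ 0.6179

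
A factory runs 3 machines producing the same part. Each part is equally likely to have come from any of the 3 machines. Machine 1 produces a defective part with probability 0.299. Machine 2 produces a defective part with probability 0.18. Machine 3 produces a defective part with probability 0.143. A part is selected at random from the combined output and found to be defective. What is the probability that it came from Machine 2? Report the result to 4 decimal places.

P(defective|M1) = 0.299; P(defective|M2) = 0.18; P(defective|M3) = 0.143.
Prior × likelihood for each source: 0.333333·0.299=0.09967, 0.333333·0.18=0.06000, 0.333333·0.143=0.04767. Summing gives P(defective) = 0.20733.
P(Machine 2 | defective) = 0.06000 / 0.20733 = 0.2894.

Posterior probability ≈ 0.2894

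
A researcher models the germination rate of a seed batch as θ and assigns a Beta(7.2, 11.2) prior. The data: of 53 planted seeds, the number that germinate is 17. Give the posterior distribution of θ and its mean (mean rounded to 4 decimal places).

Posterior: Beta(24.2, 47.2); mean ≈ 0.3389

The binomial likelihood is conjugate to the Beta prior: with 17 successes and 36 failures, the posterior is Beta(7.2+17, 11.2+36) = Beta(24.2, 47.2).
E[θ | data] = 24.2/(24.2+47.2) = 0.3389.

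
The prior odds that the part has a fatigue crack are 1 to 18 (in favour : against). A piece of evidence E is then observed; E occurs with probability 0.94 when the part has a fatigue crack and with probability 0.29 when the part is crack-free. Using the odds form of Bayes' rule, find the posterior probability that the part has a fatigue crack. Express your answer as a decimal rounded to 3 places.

Prior odds = 1/18 = 0.055556. In log-odds, ln(0.055556) = -2.8904.
Add log likelihood ratio: ln(3.2414) = 1.1760.
Posterior log-odds = -1.7144, so posterior odds = exp(-1.7144) = 0.18008. Converting, P(H|E) = 0.18008/1.1801 = 0.153.

Posterior probability ≈ 0.153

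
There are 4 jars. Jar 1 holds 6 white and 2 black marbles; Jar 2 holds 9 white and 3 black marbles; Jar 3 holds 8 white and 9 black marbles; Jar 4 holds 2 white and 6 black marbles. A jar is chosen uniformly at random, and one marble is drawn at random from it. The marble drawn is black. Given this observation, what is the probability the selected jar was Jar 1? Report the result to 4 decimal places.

Posterior probability ≈ 0.1405

Tabulate prior·likelihood by source: [1] prior 0.25, lik 0.25, product 0.06250; [2] prior 0.25, lik 0.25, product 0.06250; [3] prior 0.25, lik 0.5294, product 0.1324; [4] prior 0.25, lik 0.75, product 0.1875.
Normalizing constant = 0.44485; the posterior for Jar 1 is its product over the sum, 0.06250/0.44485 = 0.1405.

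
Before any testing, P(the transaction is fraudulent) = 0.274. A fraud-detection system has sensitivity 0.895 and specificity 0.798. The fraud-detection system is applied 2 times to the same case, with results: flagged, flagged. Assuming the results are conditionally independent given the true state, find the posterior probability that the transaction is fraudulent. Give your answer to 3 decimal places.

With H the event that the transaction is fraudulent, the joint likelihood of the observed sequence is P(data|H) = 0.895·0.895 = 0.80102 and P(data|¬H) = 0.202·0.202 = 0.040804.
Bayes: P(H|data) = 0.274·0.80102 / (0.274·0.80102 + 0.726·0.040804) = 0.21948/0.24910 = 0.8811.

Posterior P(H) ≈ 0.881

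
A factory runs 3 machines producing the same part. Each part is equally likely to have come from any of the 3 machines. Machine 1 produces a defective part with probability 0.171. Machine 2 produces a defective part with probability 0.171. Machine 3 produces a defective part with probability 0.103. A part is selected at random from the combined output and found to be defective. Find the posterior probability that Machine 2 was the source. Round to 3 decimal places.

Posterior probability ≈ 0.384

P(defective|M1) = 0.171; P(defective|M2) = 0.171; P(defective|M3) = 0.103.
Prior × likelihood for each source: 0.333333·0.171=0.05700, 0.333333·0.171=0.05700, 0.333333·0.103=0.03433. Summing gives P(defective) = 0.14833.
P(Machine 2 | defective) = 0.05700 / 0.14833 = 0.384.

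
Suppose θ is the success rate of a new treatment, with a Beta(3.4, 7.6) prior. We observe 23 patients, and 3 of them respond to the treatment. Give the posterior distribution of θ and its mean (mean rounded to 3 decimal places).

Posterior: Beta(6.4, 27.6); mean ≈ 0.188

Observing 3 successes and 20 failures updates Beta(3.4, 7.6) by adding the success and failure counts to the two shape parameters: α = 3.4+3 = 6.4, β = 7.6+20 = 27.6.
E[θ | data] = 6.4/(6.4+27.6) = 0.188.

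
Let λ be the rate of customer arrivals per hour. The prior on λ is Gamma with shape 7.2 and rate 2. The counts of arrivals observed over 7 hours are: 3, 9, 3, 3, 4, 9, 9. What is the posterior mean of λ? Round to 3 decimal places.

Posterior mean ≈ 5.244

The Poisson likelihood adds the total count to the shape and the number of exposure periods to the rate. Here ∑xᵢ = 40 and n = 7, so shape 7.2→47.2 and rate 2→9.
Posterior mean = shape/rate = 47.2/9 = 5.244.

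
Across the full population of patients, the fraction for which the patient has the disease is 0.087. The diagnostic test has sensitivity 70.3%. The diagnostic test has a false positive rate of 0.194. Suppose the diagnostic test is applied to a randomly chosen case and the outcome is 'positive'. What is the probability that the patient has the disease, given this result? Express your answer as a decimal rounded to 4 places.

P(H | E) ≈ 0.2567

Let H be the event that the patient has the disease. P(H) = 0.087, so P(¬H) = 0.913. With E the 'positive' result, P(E|H) = 0.703 and P(E|¬H) = 0.194.
P(E) = 0.703·0.087 + 0.194·0.913 = 0.061161 + 0.17712 = 0.23828.
By Bayes' theorem, P(H|E) = 0.061161 / 0.23828 = 0.2567.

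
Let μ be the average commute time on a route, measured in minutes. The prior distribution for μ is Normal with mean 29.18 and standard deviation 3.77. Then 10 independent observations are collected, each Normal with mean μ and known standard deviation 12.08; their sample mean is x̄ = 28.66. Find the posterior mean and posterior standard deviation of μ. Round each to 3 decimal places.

Posterior mean ≈ 28.923; posterior SD ≈ 2.683

With known σ, the Normal prior is conjugate. Weight on the data is w = (n/σ²)/(n/σ² + 1/τ₀²) = 0.0685277/(0.0685277+0.0703586) = 0.49341.
Posterior mean = w·x̄ + (1−w)·μ₀ = 0.49341·28.66 + 0.50659·29.18 = 28.923. Posterior variance = 1/(0.0685277+0.0703586) = 7.20013, so SD = 2.683.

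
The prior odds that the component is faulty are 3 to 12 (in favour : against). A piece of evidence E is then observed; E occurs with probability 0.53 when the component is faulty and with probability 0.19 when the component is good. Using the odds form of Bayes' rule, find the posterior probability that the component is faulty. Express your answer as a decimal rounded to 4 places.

Prior odds = 3/12 = 0.25000. In log-odds, ln(0.25000) = -1.3863.
Add log likelihood ratio: ln(2.7895) = 1.0259.
Posterior log-odds = -0.36044, so posterior odds = exp(-0.36044) = 0.69737. Converting, P(H|E) = 0.69737/1.6974 = 0.4109.

Posterior probability ≈ 0.4109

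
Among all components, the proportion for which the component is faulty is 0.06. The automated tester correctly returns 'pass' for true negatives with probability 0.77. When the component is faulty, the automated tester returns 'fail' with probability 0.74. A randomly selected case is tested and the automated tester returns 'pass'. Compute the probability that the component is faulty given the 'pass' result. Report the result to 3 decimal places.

Let H be the event that the component is faulty. P(H) = 0.06, so P(¬H) = 0.94. With E the 'pass' result, P(E|H) = 0.26 and P(E|¬H) = 0.77.
P(E) = 0.26·0.06 + 0.77·0.94 = 0.015600 + 0.72380 = 0.73940.
By Bayes' theorem, P(H|E) = 0.015600 / 0.73940 = 0.021.

P(H | E) ≈ 0.021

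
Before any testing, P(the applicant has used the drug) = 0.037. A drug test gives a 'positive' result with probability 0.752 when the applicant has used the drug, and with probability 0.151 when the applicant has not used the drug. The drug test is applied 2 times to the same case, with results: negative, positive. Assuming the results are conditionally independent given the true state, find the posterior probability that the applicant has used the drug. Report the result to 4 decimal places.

Posterior P(H) ≈ 0.0529

With H the event that the applicant has used the drug, the joint likelihood of the observed sequence is P(data|H) = 0.248·0.752 = 0.18650 and P(data|¬H) = 0.849·0.151 = 0.12820.
Bayes: P(H|data) = 0.037·0.18650 / (0.037·0.18650 + 0.963·0.12820) = 0.0069004/0.13036 = 0.0529.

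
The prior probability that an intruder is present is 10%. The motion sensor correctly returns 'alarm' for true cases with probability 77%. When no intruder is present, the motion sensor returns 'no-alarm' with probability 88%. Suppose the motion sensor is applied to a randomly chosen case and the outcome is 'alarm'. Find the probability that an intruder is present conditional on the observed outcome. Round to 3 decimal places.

Let H be the event that an intruder is present. P(H) = 0.1, so P(¬H) = 0.9. With E the 'alarm' result, P(E|H) = 0.77 and P(E|¬H) = 0.12.
P(E) = 0.77·0.1 + 0.12·0.9 = 0.077000 + 0.10800 = 0.18500.
By Bayes' theorem, P(H|E) = 0.077000 / 0.18500 = 0.416.

P(H | E) ≈ 0.416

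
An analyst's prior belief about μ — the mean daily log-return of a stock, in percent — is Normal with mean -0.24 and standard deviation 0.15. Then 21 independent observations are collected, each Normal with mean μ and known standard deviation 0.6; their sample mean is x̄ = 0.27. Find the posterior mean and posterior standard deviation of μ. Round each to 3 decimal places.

Posterior mean ≈ 0.049; posterior SD ≈ 0.099

Prior precision 1/τ₀² = 1/0.15² = 44.4444; data precision n/σ² = 21/0.6² = 58.3333.
Posterior precision = 44.4444 + 58.3333 = 102.778, giving posterior SD = 1/√102.778 = 0.099.
Posterior mean = (44.4444·-0.24 + 58.3333·0.27) / 102.778 = 0.049.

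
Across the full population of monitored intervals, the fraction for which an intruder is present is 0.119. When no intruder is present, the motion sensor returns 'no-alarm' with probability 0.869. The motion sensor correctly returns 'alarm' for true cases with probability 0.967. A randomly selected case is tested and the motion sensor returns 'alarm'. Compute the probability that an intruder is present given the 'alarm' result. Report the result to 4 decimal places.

Let H be the event that an intruder is present. P(H) = 0.119, so P(¬H) = 0.881. With E the 'alarm' result, P(E|H) = 0.967 and P(E|¬H) = 0.131.
P(E) = 0.967·0.119 + 0.131·0.881 = 0.11507 + 0.11541 = 0.23048.
By Bayes' theorem, P(H|E) = 0.11507 / 0.23048 = 0.4993.

P(H | E) ≈ 0.4993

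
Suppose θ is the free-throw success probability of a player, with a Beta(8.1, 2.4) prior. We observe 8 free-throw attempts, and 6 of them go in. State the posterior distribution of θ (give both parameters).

The binomial likelihood is conjugate to the Beta prior: with 6 successes and 2 failures, the posterior is Beta(8.1+6, 2.4+2) = Beta(14.1, 4.4).

Posterior: Beta(14.1, 4.4)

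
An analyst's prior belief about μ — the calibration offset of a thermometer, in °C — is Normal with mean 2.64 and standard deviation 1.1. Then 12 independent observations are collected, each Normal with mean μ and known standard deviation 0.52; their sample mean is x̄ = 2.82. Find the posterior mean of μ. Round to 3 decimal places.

Posterior mean ≈ 2.817

Prior precision 1/τ₀² = 1/1.1² = 0.826446; data precision n/σ² = 12/0.52² = 44.3787.
Posterior precision = 0.826446 + 44.3787 = 45.2051.
Posterior mean = (0.826446·2.64 + 44.3787·2.82) / 45.2051 = 2.817.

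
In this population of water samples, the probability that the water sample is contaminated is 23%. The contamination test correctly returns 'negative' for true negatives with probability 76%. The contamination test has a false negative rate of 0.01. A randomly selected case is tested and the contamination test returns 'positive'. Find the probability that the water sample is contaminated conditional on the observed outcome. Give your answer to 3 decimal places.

P(H | E) ≈ 0.552

Write H for 'the water sample is contaminated'. Prior odds H:¬H = 0.23/0.77 = 0.29870. For the 'positive' outcome, the likelihood ratio is 0.99/0.24 = 4.1250.
Posterior odds = 0.29870 × 4.1250 = 1.2321, so P(H|E) = 1.2321/(1+1.2321) = 0.552.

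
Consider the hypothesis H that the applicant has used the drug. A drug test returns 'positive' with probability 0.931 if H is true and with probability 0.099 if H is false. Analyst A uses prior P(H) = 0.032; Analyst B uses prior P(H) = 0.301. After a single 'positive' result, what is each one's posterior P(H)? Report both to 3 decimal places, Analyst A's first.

The likelihood ratio for a 'positive' result is 0.931/0.099 = 9.4040.
Analyst A: prior odds 0.032/0.968 = 0.033058; posterior odds 0.31088; posterior probability 0.237.
Analyst B: prior odds 0.301/0.699 = 0.43062; posterior odds 4.0495; posterior probability 0.802.

Analyst A: 0.237; Analyst B: 0.802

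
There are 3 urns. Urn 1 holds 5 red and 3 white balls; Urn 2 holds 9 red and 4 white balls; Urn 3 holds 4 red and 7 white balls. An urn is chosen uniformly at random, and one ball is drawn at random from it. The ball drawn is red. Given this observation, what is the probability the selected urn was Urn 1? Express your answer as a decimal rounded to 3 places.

P(red|Urn 1) = 0.625; P(red|Urn 2) = 0.6923; P(red|Urn 3) = 0.3636.
Prior × likelihood for each source: 0.333333·0.625=0.2083, 0.333333·0.6923=0.2308, 0.333333·0.3636=0.1212. Summing gives P(red) = 0.56031.
P(Urn 1 | red) = 0.2083 / 0.56031 = 0.372.

Posterior probability ≈ 0.372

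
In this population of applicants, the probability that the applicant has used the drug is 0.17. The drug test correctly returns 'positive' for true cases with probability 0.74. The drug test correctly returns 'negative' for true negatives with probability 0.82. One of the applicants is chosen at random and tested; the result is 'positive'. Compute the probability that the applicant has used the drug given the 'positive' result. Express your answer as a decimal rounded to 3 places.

Let H be the event that the applicant has used the drug. P(H) = 0.17, so P(¬H) = 0.83. With E the 'positive' result, P(E|H) = 0.74 and P(E|¬H) = 0.18.
P(E) = 0.74·0.17 + 0.18·0.83 = 0.12580 + 0.14940 = 0.27520.
By Bayes' theorem, P(H|E) = 0.12580 / 0.27520 = 0.457.

P(H | E) ≈ 0.457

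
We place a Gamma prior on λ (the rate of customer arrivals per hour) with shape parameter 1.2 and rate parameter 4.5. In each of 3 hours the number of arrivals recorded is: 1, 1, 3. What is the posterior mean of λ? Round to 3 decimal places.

Total count ∑xᵢ = 5 over n = 3 hours.
Gamma is conjugate to the Poisson likelihood: posterior is Gamma(shape = 1.2+5 = 6.2, rate = 4.5+3 = 7.5).
E[λ | data] = 6.2/7.5 = 0.827.

Posterior mean ≈ 0.827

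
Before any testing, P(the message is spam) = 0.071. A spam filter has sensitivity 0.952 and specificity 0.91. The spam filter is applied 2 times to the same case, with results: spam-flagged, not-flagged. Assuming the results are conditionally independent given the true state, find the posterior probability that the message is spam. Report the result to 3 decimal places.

Let H be the event that the message is spam; start with P(H) = 0.071. P('spam-flagged'|H) = 0.952, P('spam-flagged'|¬H) = 0.09.
Update on result 1 ('spam-flagged'): P(H) ← 0.952·0.0710 / (0.952·0.0710 + 0.09·0.9290) = 0.067592/0.15120 = 0.4470.
Update on result 2 ('not-flagged'): P(H) ← 0.048·0.4470 / (0.048·0.4470 + 0.91·0.5530) = 0.021457/0.52466 = 0.0409.

Posterior P(H) ≈ 0.041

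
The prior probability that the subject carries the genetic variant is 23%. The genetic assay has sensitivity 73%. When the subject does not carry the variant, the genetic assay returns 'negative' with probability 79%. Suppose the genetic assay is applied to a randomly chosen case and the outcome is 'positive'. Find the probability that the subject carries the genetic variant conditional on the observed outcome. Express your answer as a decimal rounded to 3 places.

P(H | E) ≈ 0.509

Write H for 'the subject carries the genetic variant'. Prior odds H:¬H = 0.23/0.77 = 0.29870. For the 'positive' outcome, the likelihood ratio is 0.73/0.21 = 3.4762.
Posterior odds = 0.29870 × 3.4762 = 1.0383, so P(H|E) = 1.0383/(1+1.0383) = 0.509.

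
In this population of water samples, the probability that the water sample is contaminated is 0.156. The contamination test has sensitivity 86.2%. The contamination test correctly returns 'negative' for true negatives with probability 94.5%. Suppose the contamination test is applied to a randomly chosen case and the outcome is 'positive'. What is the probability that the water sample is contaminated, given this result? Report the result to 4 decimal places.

Write H for 'the water sample is contaminated'. Prior odds H:¬H = 0.156/0.844 = 0.18483. For the 'positive' outcome, the likelihood ratio is 0.862/0.055 = 15.673.
Posterior odds = 0.18483 × 15.673 = 2.8969, so P(H|E) = 2.8969/(1+2.8969) = 0.7434.

P(H | E) ≈ 0.7434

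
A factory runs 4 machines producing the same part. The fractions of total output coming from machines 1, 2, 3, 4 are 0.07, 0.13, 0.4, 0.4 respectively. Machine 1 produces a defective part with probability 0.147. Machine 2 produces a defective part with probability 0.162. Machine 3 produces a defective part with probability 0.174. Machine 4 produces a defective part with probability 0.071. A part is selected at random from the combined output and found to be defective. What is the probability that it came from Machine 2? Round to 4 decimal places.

Posterior probability ≈ 0.1628

Tabulate prior·likelihood by source: [1] prior 0.07, lik 0.147, product 0.01029; [2] prior 0.13, lik 0.162, product 0.02106; [3] prior 0.4, lik 0.174, product 0.06960; [4] prior 0.4, lik 0.071, product 0.02840.
Normalizing constant = 0.12935; the posterior for Machine 2 is its product over the sum, 0.02106/0.12935 = 0.1628.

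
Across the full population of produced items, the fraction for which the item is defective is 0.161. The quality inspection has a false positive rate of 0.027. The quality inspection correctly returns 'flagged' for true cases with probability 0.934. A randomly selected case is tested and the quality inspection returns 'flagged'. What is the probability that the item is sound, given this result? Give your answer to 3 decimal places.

P(¬H | E) ≈ 0.131

Let H be the event that the item is defective. P(H) = 0.161, so P(¬H) = 0.839. With E the 'flagged' result, P(E|H) = 0.934 and P(E|¬H) = 0.027.
P(E) = 0.934·0.161 + 0.027·0.839 = 0.15037 + 0.022653 = 0.17303.
By Bayes' theorem, P(H|E) = 0.15037 / 0.17303 = 0.869. Hence P(¬H|E) = 1 − 0.869 = 0.131.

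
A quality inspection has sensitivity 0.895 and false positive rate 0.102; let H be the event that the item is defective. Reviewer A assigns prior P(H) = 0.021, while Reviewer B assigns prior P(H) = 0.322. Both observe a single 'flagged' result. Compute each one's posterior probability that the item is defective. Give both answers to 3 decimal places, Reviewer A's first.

The likelihood ratio for a 'flagged' result is 0.895/0.102 = 8.7745.
Reviewer A: prior odds 0.021/0.979 = 0.021450; posterior odds 0.18822; posterior probability 0.158.
Reviewer B: prior odds 0.322/0.678 = 0.47493; posterior odds 4.1672; posterior probability 0.806.

Reviewer A: 0.158; Reviewer B: 0.806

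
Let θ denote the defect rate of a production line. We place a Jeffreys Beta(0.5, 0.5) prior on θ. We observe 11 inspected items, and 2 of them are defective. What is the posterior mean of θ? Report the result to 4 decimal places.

Posterior mean ≈ 0.2083

Observing 2 successes and 9 failures updates Beta(0.5, 0.5) by adding the success and failure counts to the two shape parameters: α = 0.5+2 = 2.5, β = 0.5+9 = 9.5.
E[θ | data] = 2.5/(2.5+9.5) = 0.2083.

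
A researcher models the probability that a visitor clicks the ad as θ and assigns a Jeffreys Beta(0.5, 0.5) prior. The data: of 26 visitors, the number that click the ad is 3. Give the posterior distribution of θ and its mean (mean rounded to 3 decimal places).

Observing 3 successes and 23 failures updates Beta(0.5, 0.5) by adding the success and failure counts to the two shape parameters: α = 0.5+3 = 3.5, β = 0.5+23 = 23.5.
E[θ | data] = 3.5/(3.5+23.5) = 0.130.

Posterior: Beta(3.5, 23.5); mean ≈ 0.130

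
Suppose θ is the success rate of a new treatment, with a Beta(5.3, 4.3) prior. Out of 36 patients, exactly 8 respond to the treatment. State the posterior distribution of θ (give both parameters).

Posterior: Beta(13.3, 32.3)

Observing 8 successes and 28 failures updates Beta(5.3, 4.3) by adding the success and failure counts to the two shape parameters: α = 5.3+8 = 13.3, β = 4.3+28 = 32.3.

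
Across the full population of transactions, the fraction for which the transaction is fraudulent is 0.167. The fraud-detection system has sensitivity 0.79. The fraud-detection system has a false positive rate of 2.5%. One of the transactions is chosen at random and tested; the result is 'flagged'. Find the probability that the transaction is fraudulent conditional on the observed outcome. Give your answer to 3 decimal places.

P(H | E) ≈ 0.864

Write H for 'the transaction is fraudulent'. Prior odds H:¬H = 0.167/0.833 = 0.20048. For the 'flagged' outcome, the likelihood ratio is 0.79/0.025 = 31.600.
Posterior odds = 0.20048 × 31.600 = 6.3352, so P(H|E) = 6.3352/(1+6.3352) = 0.864.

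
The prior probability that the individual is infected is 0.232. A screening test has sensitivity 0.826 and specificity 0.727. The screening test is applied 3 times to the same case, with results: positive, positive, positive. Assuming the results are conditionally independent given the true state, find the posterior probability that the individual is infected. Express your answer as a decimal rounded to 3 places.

Posterior P(H) ≈ 0.893

With H the event that the individual is infected, the joint likelihood of the observed sequence is P(data|H) = 0.826·0.826·0.826 = 0.56356 and P(data|¬H) = 0.273·0.273·0.273 = 0.020346.
Bayes: P(H|data) = 0.232·0.56356 / (0.232·0.56356 + 0.768·0.020346) = 0.13075/0.14637 = 0.8932.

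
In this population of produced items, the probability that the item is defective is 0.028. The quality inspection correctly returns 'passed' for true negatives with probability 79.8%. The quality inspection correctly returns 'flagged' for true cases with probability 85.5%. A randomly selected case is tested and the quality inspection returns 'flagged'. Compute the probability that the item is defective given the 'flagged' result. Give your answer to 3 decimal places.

Write H for 'the item is defective'. Prior odds H:¬H = 0.028/0.972 = 0.028807. For the 'flagged' outcome, the likelihood ratio is 0.855/0.202 = 4.2327.
Posterior odds = 0.028807 × 4.2327 = 0.12193, so P(H|E) = 0.12193/(1+0.12193) = 0.109.

P(H | E) ≈ 0.109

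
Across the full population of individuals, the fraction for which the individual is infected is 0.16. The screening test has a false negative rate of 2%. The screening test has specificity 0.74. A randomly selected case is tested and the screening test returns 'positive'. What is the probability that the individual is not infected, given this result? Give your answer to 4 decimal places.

Write H for 'the individual is infected'. Prior odds H:¬H = 0.16/0.84 = 0.19048. For the 'positive' outcome, the likelihood ratio is 0.98/0.26 = 3.7692.
Posterior odds = 0.19048 × 3.7692 = 0.71795, so P(H|E) = 0.71795/(1+0.71795) = 0.4179. Then P(¬H|E) = 1 − 0.4179 = 0.5821.

P(¬H | E) ≈ 0.5821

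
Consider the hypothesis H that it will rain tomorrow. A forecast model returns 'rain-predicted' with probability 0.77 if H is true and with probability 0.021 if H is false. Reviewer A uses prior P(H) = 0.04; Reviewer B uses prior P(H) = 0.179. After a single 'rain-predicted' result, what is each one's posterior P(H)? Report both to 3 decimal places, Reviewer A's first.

Reviewer A: 0.604; Reviewer B: 0.889

P('+'|H) = 0.77, P('+'|¬H) = 0.021.
Reviewer A: numerator 0.77·0.04 = 0.030800; evidence = 0.030800+0.021·0.96 = 0.050960; posterior = 0.604.
Reviewer B: numerator 0.77·0.179 = 0.13783; evidence = 0.13783+0.021·0.821 = 0.15507; posterior = 0.889.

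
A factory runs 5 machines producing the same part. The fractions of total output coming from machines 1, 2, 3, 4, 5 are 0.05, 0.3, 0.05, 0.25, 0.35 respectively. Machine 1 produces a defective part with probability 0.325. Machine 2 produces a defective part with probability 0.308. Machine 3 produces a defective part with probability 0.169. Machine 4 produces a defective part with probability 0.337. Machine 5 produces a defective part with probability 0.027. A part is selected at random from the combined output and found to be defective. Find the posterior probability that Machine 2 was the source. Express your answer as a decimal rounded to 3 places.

Tabulate prior·likelihood by source: [1] prior 0.05, lik 0.325, product 0.01625; [2] prior 0.3, lik 0.308, product 0.09240; [3] prior 0.05, lik 0.169, product 0.008450; [4] prior 0.25, lik 0.337, product 0.08425; [5] prior 0.35, lik 0.027, product 0.009450.
Normalizing constant = 0.21080; the posterior for Machine 2 is its product over the sum, 0.09240/0.21080 = 0.438.

Posterior probability ≈ 0.438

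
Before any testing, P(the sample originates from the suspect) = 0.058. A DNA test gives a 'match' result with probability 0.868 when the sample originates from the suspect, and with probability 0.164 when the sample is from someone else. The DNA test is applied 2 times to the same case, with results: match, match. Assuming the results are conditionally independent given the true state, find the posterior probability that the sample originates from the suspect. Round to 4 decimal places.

Posterior P(H) ≈ 0.6330

With H the event that the sample originates from the suspect, the joint likelihood of the observed sequence is P(data|H) = 0.868·0.868 = 0.75342 and P(data|¬H) = 0.164·0.164 = 0.026896.
Bayes: P(H|data) = 0.058·0.75342 / (0.058·0.75342 + 0.942·0.026896) = 0.043699/0.069035 = 0.6330.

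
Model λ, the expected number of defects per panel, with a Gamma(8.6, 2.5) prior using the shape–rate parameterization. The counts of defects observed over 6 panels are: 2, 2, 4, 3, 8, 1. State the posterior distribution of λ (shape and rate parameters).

Posterior: Gamma(shape=28.6, rate=8.5)

Total count ∑xᵢ = 20 over n = 6 panels.
Gamma is conjugate to the Poisson likelihood: posterior is Gamma(shape = 8.6+20 = 28.6, rate = 2.5+6 = 8.5).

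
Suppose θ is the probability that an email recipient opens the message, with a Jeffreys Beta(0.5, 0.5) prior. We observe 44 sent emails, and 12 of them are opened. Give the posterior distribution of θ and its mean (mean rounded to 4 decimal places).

Posterior: Beta(12.5, 32.5); mean ≈ 0.2778

The binomial likelihood is conjugate to the Beta prior: with 12 successes and 32 failures, the posterior is Beta(0.5+12, 0.5+32) = Beta(12.5, 32.5).
E[θ | data] = 12.5/(12.5+32.5) = 0.2778.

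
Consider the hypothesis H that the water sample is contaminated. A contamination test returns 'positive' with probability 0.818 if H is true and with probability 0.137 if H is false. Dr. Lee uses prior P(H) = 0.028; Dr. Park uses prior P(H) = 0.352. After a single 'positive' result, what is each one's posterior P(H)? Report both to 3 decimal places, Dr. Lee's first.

The likelihood ratio for a 'positive' result is 0.818/0.137 = 5.9708.
Dr. Lee: prior odds 0.028/0.972 = 0.028807; posterior odds 0.17200; posterior probability 0.147.
Dr. Park: prior odds 0.352/0.648 = 0.54321; posterior odds 3.2434; posterior probability 0.764.

Dr. Lee: 0.147; Dr. Park: 0.764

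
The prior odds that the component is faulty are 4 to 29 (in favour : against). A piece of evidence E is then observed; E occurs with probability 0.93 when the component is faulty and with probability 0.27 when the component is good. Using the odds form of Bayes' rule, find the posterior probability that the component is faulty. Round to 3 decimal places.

Prior odds = 4/29 = 0.13793.
Likelihood ratio for E = 0.93/0.27 = 3.4444.
Posterior odds = prior odds × LR = 0.47510.
Posterior probability = odds/(1+odds) = 0.47510/1.4751 = 0.322.

Posterior probability ≈ 0.322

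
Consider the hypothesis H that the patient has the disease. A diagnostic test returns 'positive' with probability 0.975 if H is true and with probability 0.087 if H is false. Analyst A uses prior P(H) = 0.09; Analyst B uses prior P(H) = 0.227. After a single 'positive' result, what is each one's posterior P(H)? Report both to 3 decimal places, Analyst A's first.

P('+'|H) = 0.975, P('+'|¬H) = 0.087.
Analyst A: numerator 0.975·0.09 = 0.087750; evidence = 0.087750+0.087·0.91 = 0.16692; posterior = 0.526.
Analyst B: numerator 0.975·0.227 = 0.22132; evidence = 0.22132+0.087·0.773 = 0.28858; posterior = 0.767.

Analyst A: 0.526; Analyst B: 0.767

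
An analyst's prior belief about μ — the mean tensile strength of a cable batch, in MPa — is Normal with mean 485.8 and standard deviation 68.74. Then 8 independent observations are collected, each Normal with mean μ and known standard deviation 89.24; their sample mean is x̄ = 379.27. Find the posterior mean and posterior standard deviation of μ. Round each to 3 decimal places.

With known σ, the Normal prior is conjugate. Weight on the data is w = (n/σ²)/(n/σ² + 1/τ₀²) = 0.00100455/(0.00100455+0.00021163) = 0.82599.
Posterior mean = w·x̄ + (1−w)·μ₀ = 0.82599·379.27 + 0.17401·485.8 = 397.808. Posterior variance = 1/(0.00100455+0.00021163) = 822.247, so SD = 28.675.

Posterior mean ≈ 397.808; posterior SD ≈ 28.675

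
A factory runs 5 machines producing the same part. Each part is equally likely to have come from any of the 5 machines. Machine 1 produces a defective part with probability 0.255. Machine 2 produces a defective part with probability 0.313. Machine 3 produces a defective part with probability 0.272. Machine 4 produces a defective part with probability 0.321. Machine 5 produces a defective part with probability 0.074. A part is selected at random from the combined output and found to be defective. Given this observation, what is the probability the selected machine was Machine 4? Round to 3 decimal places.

Posterior probability ≈ 0.260

P(defective|M1) = 0.255; P(defective|M2) = 0.313; P(defective|M3) = 0.272; P(defective|M4) = 0.321; P(defective|M5) = 0.074.
Prior × likelihood for each source: 0.2·0.255=0.05100, 0.2·0.313=0.06260, 0.2·0.272=0.05440, 0.2·0.321=0.06420, 0.2·0.074=0.01480. Summing gives P(defective) = 0.24700.
P(Machine 4 | defective) = 0.06420 / 0.24700 = 0.260.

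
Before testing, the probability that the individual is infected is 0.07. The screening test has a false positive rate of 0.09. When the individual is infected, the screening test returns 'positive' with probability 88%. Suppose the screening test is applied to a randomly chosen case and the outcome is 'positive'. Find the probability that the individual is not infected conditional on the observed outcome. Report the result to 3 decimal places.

P(¬H | E) ≈ 0.576

Let H be the event that the individual is infected. P(H) = 0.07, so P(¬H) = 0.93. With E the 'positive' result, P(E|H) = 0.88 and P(E|¬H) = 0.09.
P(E) = 0.88·0.07 + 0.09·0.93 = 0.061600 + 0.083700 = 0.14530.
By Bayes' theorem, P(H|E) = 0.061600 / 0.14530 = 0.424. Hence P(¬H|E) = 1 − 0.424 = 0.576.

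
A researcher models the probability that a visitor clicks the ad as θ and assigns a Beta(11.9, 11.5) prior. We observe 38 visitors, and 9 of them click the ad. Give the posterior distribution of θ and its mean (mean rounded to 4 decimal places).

Posterior: Beta(20.9, 40.5); mean ≈ 0.3404

Observing 9 successes and 29 failures updates Beta(11.9, 11.5) by adding the success and failure counts to the two shape parameters: α = 11.9+9 = 20.9, β = 11.5+29 = 40.5.
E[θ | data] = 20.9/(20.9+40.5) = 0.3404.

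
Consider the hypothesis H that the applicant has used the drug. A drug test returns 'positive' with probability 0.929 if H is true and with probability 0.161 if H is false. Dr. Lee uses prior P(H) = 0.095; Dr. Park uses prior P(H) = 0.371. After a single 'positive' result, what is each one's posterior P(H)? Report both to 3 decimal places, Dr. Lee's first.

Dr. Lee: 0.377; Dr. Park: 0.773

P('+'|H) = 0.929, P('+'|¬H) = 0.161.
Dr. Lee: numerator 0.929·0.095 = 0.088255; evidence = 0.088255+0.161·0.905 = 0.23396; posterior = 0.377.
Dr. Park: numerator 0.929·0.371 = 0.34466; evidence = 0.34466+0.161·0.629 = 0.44593; posterior = 0.773.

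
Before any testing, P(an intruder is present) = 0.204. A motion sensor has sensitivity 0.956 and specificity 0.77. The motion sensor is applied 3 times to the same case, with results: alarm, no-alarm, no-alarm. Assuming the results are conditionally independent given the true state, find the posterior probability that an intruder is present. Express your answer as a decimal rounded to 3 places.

Posterior P(H) ≈ 0.003

With H the event that an intruder is present, the joint likelihood of the observed sequence is P(data|H) = 0.956·0.044·0.044 = 0.0018508 and P(data|¬H) = 0.23·0.77·0.77 = 0.13637.
Bayes: P(H|data) = 0.204·0.0018508 / (0.204·0.0018508 + 0.796·0.13637) = 0.00037757/0.10893 = 0.0035.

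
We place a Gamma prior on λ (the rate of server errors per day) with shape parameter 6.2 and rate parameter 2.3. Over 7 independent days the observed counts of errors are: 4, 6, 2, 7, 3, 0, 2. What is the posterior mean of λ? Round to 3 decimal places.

The Poisson likelihood adds the total count to the shape and the number of exposure periods to the rate. Here ∑xᵢ = 24 and n = 7, so shape 6.2→30.2 and rate 2.3→9.3.
E[λ | data] = 30.2/9.3 = 3.247.

Posterior mean ≈ 3.247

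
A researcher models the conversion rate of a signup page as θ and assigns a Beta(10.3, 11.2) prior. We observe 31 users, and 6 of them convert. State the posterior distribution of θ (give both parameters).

The binomial likelihood is conjugate to the Beta prior: with 6 successes and 25 failures, the posterior is Beta(10.3+6, 11.2+25) = Beta(16.3, 36.2).

Posterior: Beta(16.3, 36.2)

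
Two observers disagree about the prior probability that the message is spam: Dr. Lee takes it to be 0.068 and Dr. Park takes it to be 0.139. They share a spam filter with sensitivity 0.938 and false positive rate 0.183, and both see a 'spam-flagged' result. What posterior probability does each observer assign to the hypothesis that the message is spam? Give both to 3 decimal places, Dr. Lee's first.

P('+'|H) = 0.938, P('+'|¬H) = 0.183.
Dr. Lee: numerator 0.938·0.068 = 0.063784; evidence = 0.063784+0.183·0.932 = 0.23434; posterior = 0.272.
Dr. Park: numerator 0.938·0.139 = 0.13038; evidence = 0.13038+0.183·0.861 = 0.28795; posterior = 0.453.

Dr. Lee: 0.272; Dr. Park: 0.453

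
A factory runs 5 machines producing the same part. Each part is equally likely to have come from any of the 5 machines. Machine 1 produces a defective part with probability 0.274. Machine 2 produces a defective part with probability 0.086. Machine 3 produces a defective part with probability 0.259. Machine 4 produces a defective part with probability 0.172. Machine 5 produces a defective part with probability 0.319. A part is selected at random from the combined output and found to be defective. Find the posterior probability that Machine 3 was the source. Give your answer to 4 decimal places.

P(defective|M1) = 0.274; P(defective|M2) = 0.086; P(defective|M3) = 0.259; P(defective|M4) = 0.172; P(defective|M5) = 0.319.
Prior × likelihood for each source: 0.2·0.274=0.05480, 0.2·0.086=0.01720, 0.2·0.259=0.05180, 0.2·0.172=0.03440, 0.2·0.319=0.06380. Summing gives P(defective) = 0.22200.
P(Machine 3 | defective) = 0.05180 / 0.22200 = 0.2333.

Posterior probability ≈ 0.2333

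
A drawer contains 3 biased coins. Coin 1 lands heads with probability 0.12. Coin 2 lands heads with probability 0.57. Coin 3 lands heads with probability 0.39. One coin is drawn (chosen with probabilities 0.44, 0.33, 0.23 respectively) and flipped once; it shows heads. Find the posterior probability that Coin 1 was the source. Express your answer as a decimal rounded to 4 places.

P(heads|C1) = 0.12; P(heads|C2) = 0.57; P(heads|C3) = 0.39.
Prior × likelihood for each source: 0.44·0.12=0.05280, 0.33·0.57=0.1881, 0.23·0.39=0.08970. Summing gives P(heads) = 0.33060.
P(Coin 1 | heads) = 0.05280 / 0.33060 = 0.1597.

Posterior probability ≈ 0.1597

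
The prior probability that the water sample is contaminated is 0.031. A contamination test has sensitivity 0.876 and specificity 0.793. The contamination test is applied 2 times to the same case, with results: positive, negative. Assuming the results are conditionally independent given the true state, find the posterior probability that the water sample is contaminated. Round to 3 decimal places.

Let H be the event that the water sample is contaminated; start with P(H) = 0.031. P('positive'|H) = 0.876, P('positive'|¬H) = 0.207.
Update on result 1 ('positive'): P(H) ← 0.876·0.0310 / (0.876·0.0310 + 0.207·0.9690) = 0.027156/0.22774 = 0.1192.
Update on result 2 ('negative'): P(H) ← 0.124·0.1192 / (0.124·0.1192 + 0.793·0.8808) = 0.014786/0.71323 = 0.0207.

Posterior P(H) ≈ 0.021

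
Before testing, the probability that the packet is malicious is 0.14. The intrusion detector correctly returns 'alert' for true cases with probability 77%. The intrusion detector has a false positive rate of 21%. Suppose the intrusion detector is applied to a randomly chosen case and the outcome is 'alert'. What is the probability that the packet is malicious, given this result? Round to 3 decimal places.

Let H be the event that the packet is malicious. P(H) = 0.14, so P(¬H) = 0.86. With E the 'alert' result, P(E|H) = 0.77 and P(E|¬H) = 0.21.
P(E) = 0.77·0.14 + 0.21·0.86 = 0.10780 + 0.18060 = 0.28840.
By Bayes' theorem, P(H|E) = 0.10780 / 0.28840 = 0.374.

P(H | E) ≈ 0.374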